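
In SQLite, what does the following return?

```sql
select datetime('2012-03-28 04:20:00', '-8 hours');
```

2012-03-27 20:20:00

-8 hours from 2012-03-28 04:20:00 is 2012-03-27 20:20:00 (crosses midnight).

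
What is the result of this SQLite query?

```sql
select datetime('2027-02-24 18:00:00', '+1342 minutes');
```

1342 minutes = 22h 22m; +1342 minutes from 2027-02-24 18:00:00 is 2027-02-25 16:22:00 (crosses midnight).

2027-02-25 16:22:00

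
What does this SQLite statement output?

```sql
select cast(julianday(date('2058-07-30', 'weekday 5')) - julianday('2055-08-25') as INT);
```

`weekday 5` advances to the next Friday; 2058-07-30 is a Tuesday, so it moves forward to 2058-08-02.
6 days remain in August 2055 after the 25th (31 − 25).
Full months from September 2055 through July 2058 contribute their day counts.
Then 2 days into August 2058.
Total: 6 + 30 + 31 + 30 + 31 + 31 + 29 + 31 + 30 + 31 + 30 + 31 + 31 + 30 + 31 + 30 + 31 + 31 + 28 + 31 + 30 + 31 + 30 + 31 + 31 + 30 + 31 + 30 + 31 + 31 + 28 + 31 + 30 + 31 + 30 + 31 + 2 = 1073.

1073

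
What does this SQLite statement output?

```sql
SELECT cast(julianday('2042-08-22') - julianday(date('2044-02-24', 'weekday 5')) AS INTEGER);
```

`weekday 5` advances to the next Friday; 2044-02-24 is a Wednesday, so it moves forward to 2044-02-26.
9 days remain in August 2042 after the 22nd (31 − 22).
Full months from September 2042 through January 2044 contribute their day counts.
Then 26 days into February 2044.
Total: 9 + 30 + 31 + 30 + 31 + 31 + 28 + 31 + 30 + 31 + 30 + 31 + 31 + 30 + 31 + 30 + 31 + 31 + 26 = 553.
The subtraction is earlier − later, so the result is −553 → -553.

-553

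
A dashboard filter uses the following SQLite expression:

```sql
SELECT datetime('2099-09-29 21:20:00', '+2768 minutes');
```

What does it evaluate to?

2099-10-01 19:28:00

2768 minutes = 46h 8m; +2768 minutes from 2099-09-29 21:20:00 is 2099-10-01 19:28:00 (crosses midnight).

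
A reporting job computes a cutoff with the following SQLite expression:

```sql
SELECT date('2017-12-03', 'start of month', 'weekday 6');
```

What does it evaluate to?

2017-12-02

`start of month` rewinds 2017-12-03 to 2017-12-01.
`weekday 6` advances to the next Saturday; 2017-12-01 is a Friday, so it moves forward to 2017-12-02.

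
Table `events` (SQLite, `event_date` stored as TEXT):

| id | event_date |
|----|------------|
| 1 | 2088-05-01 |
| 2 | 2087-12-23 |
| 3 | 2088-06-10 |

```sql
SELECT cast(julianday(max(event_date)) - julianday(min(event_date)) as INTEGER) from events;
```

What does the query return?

170

MIN = 2087-12-23, MAX = 2088-06-10.
8 days remain in December 2087 after the 23rd (31 − 23).
January 2088: 31 days.
February 2088: 29 days (leap year).
March 2088: 31 days.
April 2088: 30 days.
May 2088: 31 days.
Then 10 days into June 2088.
Total: 8 + 31 + 29 + 31 + 30 + 31 + 10 = 170.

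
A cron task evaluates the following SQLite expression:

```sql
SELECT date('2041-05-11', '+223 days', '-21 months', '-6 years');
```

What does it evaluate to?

2034-03-20

Applying '+223 days' to 2041-05-11: counting 223 days forward gives 2041-12-20.
Adding -21 months to 2041-12-20 gives 2040-03-20.
Adding -6 years to 2040-03-20 gives 2034-03-20.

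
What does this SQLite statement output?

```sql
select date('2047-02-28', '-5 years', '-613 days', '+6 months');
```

2040-12-25

Adding -5 years to 2047-02-28 gives 2042-02-28.
Applying '-613 days' to 2042-02-28: counting 613 days back gives 2040-06-25.
Adding +6 months to 2040-06-25 gives 2040-12-25.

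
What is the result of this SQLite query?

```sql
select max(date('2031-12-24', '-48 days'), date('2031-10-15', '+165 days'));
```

date('2031-12-24', '-48 days') → 2031-11-06.
date('2031-10-15', '+165 days') → 2032-03-28.
Later of the two is 2032-03-28.

2032-03-28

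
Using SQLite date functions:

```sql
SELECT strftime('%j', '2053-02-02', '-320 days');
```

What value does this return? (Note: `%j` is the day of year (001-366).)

079

First apply '-320 days': 2053-02-02 → 2052-03-19.
Day-of-year for 2052-03-19: days since 2052-01-01 inclusive = 79, zero-padded to 079.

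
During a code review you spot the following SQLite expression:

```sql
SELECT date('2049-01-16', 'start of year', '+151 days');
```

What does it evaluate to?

`start of year` rewinds 2049-01-16 to 2049-01-01.
Applying '+151 days' to 2049-01-01: counting 151 days forward gives 2049-06-01.

2049-06-01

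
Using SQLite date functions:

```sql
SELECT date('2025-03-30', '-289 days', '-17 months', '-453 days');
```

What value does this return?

2021-10-18

Applying '-289 days' to 2025-03-30: counting 289 days back gives 2024-06-14.
Adding -17 months to 2024-06-14 gives 2023-01-14.
Applying '-453 days' to 2023-01-14: counting 453 days back gives 2021-10-18.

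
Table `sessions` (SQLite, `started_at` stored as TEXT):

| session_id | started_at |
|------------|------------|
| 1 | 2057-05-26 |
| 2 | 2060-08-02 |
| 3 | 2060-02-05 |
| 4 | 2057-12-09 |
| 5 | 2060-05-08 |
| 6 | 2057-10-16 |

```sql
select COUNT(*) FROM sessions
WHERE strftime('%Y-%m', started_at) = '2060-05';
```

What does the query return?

1

Rows with year-month 2060-05: 2060-05-08 → 1.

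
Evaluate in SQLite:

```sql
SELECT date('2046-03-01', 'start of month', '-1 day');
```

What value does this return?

`start of month` rewinds 2046-03-01 to 2046-03-01.
Going back 1 day from 2046-03-01 reaches 2046-02-28 (last day of February, 28 days).

2046-02-28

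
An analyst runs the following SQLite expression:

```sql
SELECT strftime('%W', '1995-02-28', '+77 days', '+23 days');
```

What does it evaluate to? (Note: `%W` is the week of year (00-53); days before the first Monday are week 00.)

First apply '+77 days', '+23 days': 1995-02-28 → 1995-06-08.
1995-06-08 is a Thursday. SQLite's %W counts Mondays since the year started; the result is 23.

23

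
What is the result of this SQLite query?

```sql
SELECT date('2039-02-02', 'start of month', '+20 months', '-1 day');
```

2040-09-30

`start of month` rewinds 2039-02-02 to 2039-02-01.
Adding +20 months to 2039-02-01 gives 2040-10-01.
Going back 1 day from 2040-10-01 reaches 2040-09-30 (last day of September, 30 days).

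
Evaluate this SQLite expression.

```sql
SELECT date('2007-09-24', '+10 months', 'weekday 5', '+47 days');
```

Adding +10 months to 2007-09-24 gives 2008-07-24.
`weekday 5` advances to the next Friday; 2008-07-24 is a Thursday, so it moves forward to 2008-07-25.
Applying '+47 days' to 2008-07-25: counting 47 days forward gives 2008-09-10.

2008-09-10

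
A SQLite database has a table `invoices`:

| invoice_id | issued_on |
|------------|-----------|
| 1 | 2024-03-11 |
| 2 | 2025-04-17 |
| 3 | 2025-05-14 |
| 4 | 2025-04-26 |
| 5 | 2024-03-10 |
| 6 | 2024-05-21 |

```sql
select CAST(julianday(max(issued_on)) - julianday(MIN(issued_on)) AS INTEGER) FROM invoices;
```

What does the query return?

MIN = 2024-03-10, MAX = 2025-05-14.
21 days remain in March 2024 after the 10th (31 − 10).
Full months from April 2024 through April 2025 contribute their day counts.
Then 14 days into May 2025.
Total: 21 + 30 + 31 + 30 + 31 + 31 + 30 + 31 + 30 + 31 + 31 + 28 + 31 + 30 + 14 = 430.

430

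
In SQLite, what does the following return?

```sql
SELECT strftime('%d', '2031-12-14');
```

`%d` extracts the 2-digit day of month: 14.

14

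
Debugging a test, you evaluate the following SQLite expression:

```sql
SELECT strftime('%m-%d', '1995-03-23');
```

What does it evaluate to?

03-23

`%m-%d` extracts the month-day: 03-23.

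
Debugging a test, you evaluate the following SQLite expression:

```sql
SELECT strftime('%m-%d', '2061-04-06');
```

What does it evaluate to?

04-06

`%m-%d` extracts the month-day: 04-06.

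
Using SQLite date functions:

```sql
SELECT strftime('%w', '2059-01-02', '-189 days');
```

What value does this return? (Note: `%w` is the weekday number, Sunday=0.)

First apply '-189 days': 2059-01-02 → 2058-06-27.
2058-06-27 is a Thursday; with Sunday=0 that is 4.

4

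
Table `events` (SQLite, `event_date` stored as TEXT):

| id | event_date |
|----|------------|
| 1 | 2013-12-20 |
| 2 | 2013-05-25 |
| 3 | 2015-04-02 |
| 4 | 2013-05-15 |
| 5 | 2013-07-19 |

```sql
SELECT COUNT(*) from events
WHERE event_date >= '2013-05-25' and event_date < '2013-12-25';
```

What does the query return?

Rows in [2013-05-25, 2013-12-25): 2013-12-20, 2013-05-25, 2013-07-19 → 3 rows.

3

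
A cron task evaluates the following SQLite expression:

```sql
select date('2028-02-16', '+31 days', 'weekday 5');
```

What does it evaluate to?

February 2028 has 29 days; 13 remain after the 16th, so 14 days reach 2028-03-01.
Advancing 17 more days within March lands on 2028-03-18.
`weekday 5` advances to the next Friday; 2028-03-18 is a Saturday, so it moves forward to 2028-03-24.

2028-03-24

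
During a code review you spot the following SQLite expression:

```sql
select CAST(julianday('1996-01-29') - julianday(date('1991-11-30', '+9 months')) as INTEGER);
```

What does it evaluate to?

Adding +9 months to 1991-11-30 gives 1992-08-30.
1 day remains in August 1992 after the 30th (31 − 30).
Full months from September 1992 through December 1995 contribute their day counts.
Then 29 days into January 1996.
Total: 1 + 30 + 31 + 30 + 31 + 31 + 28 + 31 + 30 + 31 + 30 + 31 + 31 + 30 + 31 + 30 + 31 + 31 + 28 + 31 + 30 + 31 + 30 + 31 + 31 + 30 + 31 + 30 + 31 + 31 + 28 + 31 + 30 + 31 + 30 + 31 + 31 + 30 + 31 + 30 + 31 + 29 = 1247.

1247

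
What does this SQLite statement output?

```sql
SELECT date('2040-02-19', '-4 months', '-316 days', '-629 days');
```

Adding -4 months to 2040-02-19 gives 2039-10-19.
Applying '-316 days' to 2039-10-19: counting 316 days back gives 2038-12-07.
Applying '-629 days' to 2038-12-07: counting 629 days back gives 2037-03-18.

2037-03-18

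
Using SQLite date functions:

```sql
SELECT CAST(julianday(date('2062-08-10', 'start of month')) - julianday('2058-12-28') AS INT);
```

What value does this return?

1312

`start of month` rewinds 2062-08-10 to 2062-08-01.
3 days remain in December 2058 after the 28th (31 − 28).
Full months from January 2059 through July 2062 contribute their day counts.
Then 1 day into August 2062.
Total: 3 + 31 + 28 + 31 + 30 + 31 + 30 + 31 + 31 + 30 + 31 + 30 + 31 + 31 + 29 + 31 + 30 + 31 + 30 + 31 + 31 + 30 + 31 + 30 + 31 + 31 + 28 + 31 + 30 + 31 + 30 + 31 + 31 + 30 + 31 + 30 + 31 + 31 + 28 + 31 + 30 + 31 + 30 + 31 + 1 = 1312.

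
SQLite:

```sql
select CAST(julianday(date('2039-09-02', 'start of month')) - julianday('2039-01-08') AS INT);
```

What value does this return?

236

`start of month` rewinds 2039-09-02 to 2039-09-01.
23 days remain in January 2039 after the 8th (31 − 8).
Full months from February 2039 through August 2039 contribute their day counts.
Then 1 day into September 2039.
Total: 23 + 28 + 31 + 30 + 31 + 30 + 31 + 31 + 1 = 236.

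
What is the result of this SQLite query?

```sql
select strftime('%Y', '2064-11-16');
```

2064

`%Y` extracts the 4-digit year: 2064.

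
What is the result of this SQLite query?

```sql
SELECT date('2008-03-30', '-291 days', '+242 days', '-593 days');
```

Applying '-291 days' to 2008-03-30: counting 291 days back gives 2007-06-13.
Applying '+242 days' to 2007-06-13: counting 242 days forward gives 2008-02-10.
Applying '-593 days' to 2008-02-10: counting 593 days back gives 2006-06-27.

2006-06-27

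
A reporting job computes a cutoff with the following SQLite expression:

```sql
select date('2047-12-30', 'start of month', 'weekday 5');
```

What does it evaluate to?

`start of month` rewinds 2047-12-30 to 2047-12-01.
`weekday 5` advances to the next Friday; 2047-12-01 is a Sunday, so it moves forward to 2047-12-06.

2047-12-06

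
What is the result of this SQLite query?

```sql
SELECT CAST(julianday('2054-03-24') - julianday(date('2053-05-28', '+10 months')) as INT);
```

Adding +10 months to 2053-05-28 gives 2054-03-28.
Both dates are in March 2054: 28 − 24 = 4.
The subtraction is earlier − later, so the result is −4 → -4.

-4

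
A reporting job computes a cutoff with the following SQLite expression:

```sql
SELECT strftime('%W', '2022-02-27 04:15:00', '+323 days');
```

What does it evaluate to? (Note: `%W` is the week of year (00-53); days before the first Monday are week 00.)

03

First apply '+323 days': 2022-02-27 04:15:00 → 2023-01-16 04:15:00.
2023-01-16 is a Monday. SQLite's %W counts Mondays since the year started; the result is 03.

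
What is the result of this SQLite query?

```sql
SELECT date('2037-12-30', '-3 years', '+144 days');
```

Adding -3 years to 2037-12-30 gives 2034-12-30.
Applying '+144 days' to 2034-12-30: counting 144 days forward gives 2035-05-23.

2035-05-23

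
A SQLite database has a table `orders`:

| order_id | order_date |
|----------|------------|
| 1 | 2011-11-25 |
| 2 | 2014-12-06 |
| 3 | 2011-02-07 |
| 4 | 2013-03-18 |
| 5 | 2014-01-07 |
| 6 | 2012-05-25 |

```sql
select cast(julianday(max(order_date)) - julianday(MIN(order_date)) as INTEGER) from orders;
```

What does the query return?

1398

MIN = 2011-02-07, MAX = 2014-12-06.
21 days remain in February 2011 after the 7th (28 − 7).
Full months from March 2011 through November 2014 contribute their day counts.
Then 6 days into December 2014.
Total: 21 + 31 + 30 + 31 + 30 + 31 + 31 + 30 + 31 + 30 + 31 + 31 + 29 + 31 + 30 + 31 + 30 + 31 + 31 + 30 + 31 + 30 + 31 + 31 + 28 + 31 + 30 + 31 + 30 + 31 + 31 + 30 + 31 + 30 + 31 + 31 + 28 + 31 + 30 + 31 + 30 + 31 + 31 + 30 + 31 + 30 + 6 = 1398.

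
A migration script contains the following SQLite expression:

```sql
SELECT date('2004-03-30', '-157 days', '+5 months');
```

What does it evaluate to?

2004-03-25

Applying '-157 days' to 2004-03-30: counting 157 days back gives 2003-10-25.
Adding +5 months to 2003-10-25 gives 2004-03-25.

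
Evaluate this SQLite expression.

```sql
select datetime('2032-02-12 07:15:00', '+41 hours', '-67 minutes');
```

2032-02-13 23:08:00

+41 hours from 2032-02-12 07:15:00 is 2032-02-14 00:15:00 (crosses midnight).
67 minutes = 1h 7m; -67 minutes from 2032-02-14 00:15:00 is 2032-02-13 23:08:00 (crosses midnight).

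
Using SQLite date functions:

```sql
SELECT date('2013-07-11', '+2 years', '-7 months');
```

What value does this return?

Adding +2 years to 2013-07-11 gives 2015-07-11.
Adding -7 months to 2015-07-11 gives 2014-12-11.

2014-12-11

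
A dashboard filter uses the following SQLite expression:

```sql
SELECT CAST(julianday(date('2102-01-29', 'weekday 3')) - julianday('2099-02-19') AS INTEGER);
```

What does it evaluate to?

1077

`weekday 3` advances to the next Wednesday; 2102-01-29 is a Sunday, so it moves forward to 2102-02-01.
9 days remain in February 2099 after the 19th (28 − 19).
Full months from March 2099 through January 2102 contribute their day counts.
Then 1 day into February 2102.
Total: 9 + 31 + 30 + 31 + 30 + 31 + 31 + 30 + 31 + 30 + 31 + 31 + 28 + 31 + 30 + 31 + 30 + 31 + 31 + 30 + 31 + 30 + 31 + 31 + 28 + 31 + 30 + 31 + 30 + 31 + 31 + 30 + 31 + 30 + 31 + 31 + 1 = 1077.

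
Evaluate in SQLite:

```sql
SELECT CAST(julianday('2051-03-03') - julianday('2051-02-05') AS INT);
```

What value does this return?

26

23 days remain in February 2051 after the 5th (28 − 5).
Then 3 days into March 2051.
Total: 23 + 3 = 26.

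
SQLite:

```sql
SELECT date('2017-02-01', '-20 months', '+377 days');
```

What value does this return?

Adding -20 months to 2017-02-01 gives 2015-06-01.
Applying '+377 days' to 2015-06-01: counting 377 days forward gives 2016-06-12.

2016-06-12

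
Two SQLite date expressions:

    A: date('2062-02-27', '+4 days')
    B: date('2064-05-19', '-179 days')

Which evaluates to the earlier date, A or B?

A

A = 2062-03-03.
B = 2063-11-22.
A is earlier.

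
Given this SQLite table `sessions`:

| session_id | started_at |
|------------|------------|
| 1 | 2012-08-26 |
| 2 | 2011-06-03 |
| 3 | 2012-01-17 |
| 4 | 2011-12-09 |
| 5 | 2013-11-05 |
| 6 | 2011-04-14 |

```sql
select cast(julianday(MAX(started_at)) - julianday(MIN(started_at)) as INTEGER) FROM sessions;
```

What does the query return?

936

MIN = 2011-04-14, MAX = 2013-11-05.
16 days remain in April 2011 after the 14th (30 − 14).
Full months from May 2011 through October 2013 contribute their day counts.
Then 5 days into November 2013.
Total: 16 + 31 + 30 + 31 + 31 + 30 + 31 + 30 + 31 + 31 + 29 + 31 + 30 + 31 + 30 + 31 + 31 + 30 + 31 + 30 + 31 + 31 + 28 + 31 + 30 + 31 + 30 + 31 + 31 + 30 + 31 + 5 = 936.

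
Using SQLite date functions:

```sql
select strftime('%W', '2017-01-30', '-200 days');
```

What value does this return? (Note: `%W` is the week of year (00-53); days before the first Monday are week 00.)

First apply '-200 days': 2017-01-30 → 2016-07-14.
2016-07-14 is a Thursday. SQLite's %W counts Mondays since the year started; the result is 28.

28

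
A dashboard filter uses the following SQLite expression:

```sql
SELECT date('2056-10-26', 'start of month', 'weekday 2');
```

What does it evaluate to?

`start of month` rewinds 2056-10-26 to 2056-10-01.
`weekday 2` advances to the next Tuesday; 2056-10-01 is a Sunday, so it moves forward to 2056-10-03.

2056-10-03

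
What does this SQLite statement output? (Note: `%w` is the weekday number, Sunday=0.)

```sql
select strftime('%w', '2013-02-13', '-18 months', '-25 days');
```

First apply '-18 months', '-25 days': 2013-02-13 → 2011-07-19.
2011-07-19 is a Tuesday; with Sunday=0 that is 2.

2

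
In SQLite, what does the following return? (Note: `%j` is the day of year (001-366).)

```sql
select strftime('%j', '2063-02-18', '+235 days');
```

First apply '+235 days': 2063-02-18 → 2063-10-11.
Day-of-year for 2063-10-11: days since 2063-01-01 inclusive = 284, zero-padded to 284.

284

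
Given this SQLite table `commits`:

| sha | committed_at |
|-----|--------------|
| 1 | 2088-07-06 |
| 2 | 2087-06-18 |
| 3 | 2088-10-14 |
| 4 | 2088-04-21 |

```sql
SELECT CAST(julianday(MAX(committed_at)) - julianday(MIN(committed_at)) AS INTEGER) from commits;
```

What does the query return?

484

MIN = 2087-06-18, MAX = 2088-10-14.
12 days remain in June 2087 after the 18th (30 − 18).
Full months from July 2087 through September 2088 contribute their day counts.
Then 14 days into October 2088.
Total: 12 + 31 + 31 + 30 + 31 + 30 + 31 + 31 + 29 + 31 + 30 + 31 + 30 + 31 + 31 + 30 + 14 = 484.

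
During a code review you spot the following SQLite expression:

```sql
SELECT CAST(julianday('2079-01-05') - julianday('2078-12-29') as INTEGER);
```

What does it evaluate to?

7

2 days remain in December 2078 after the 29th (31 − 29).
Then 5 days into January 2079.
Total: 2 + 5 = 7.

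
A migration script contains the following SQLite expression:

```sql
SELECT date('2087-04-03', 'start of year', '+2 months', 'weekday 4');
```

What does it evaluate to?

`start of year` rewinds 2087-04-03 to 2087-01-01.
Adding +2 months to 2087-01-01 gives 2087-03-01.
`weekday 4` advances to the next Thursday; 2087-03-01 is a Saturday, so it moves forward to 2087-03-06.

2087-03-06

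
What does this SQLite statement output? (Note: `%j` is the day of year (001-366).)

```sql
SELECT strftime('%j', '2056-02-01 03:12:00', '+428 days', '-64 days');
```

First apply '+428 days', '-64 days': 2056-02-01 03:12:00 → 2057-01-30 03:12:00.
Day-of-year for 2057-01-30: days since 2057-01-01 inclusive = 30, zero-padded to 030.

030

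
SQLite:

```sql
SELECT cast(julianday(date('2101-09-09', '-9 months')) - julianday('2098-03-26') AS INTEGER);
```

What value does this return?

Adding -9 months to 2101-09-09 gives 2100-12-09.
5 days remain in March 2098 after the 26th (31 − 26).
Full months from April 2098 through November 2100 contribute their day counts.
Then 9 days into December 2100.
Total: 5 + 30 + 31 + 30 + 31 + 31 + 30 + 31 + 30 + 31 + 31 + 28 + 31 + 30 + 31 + 30 + 31 + 31 + 30 + 31 + 30 + 31 + 31 + 28 + 31 + 30 + 31 + 30 + 31 + 31 + 30 + 31 + 30 + 9 = 988.

988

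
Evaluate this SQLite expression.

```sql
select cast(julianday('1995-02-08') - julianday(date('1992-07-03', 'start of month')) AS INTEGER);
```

`start of month` rewinds 1992-07-03 to 1992-07-01.
30 days remain in July 1992 after the 1st (31 − 1).
Full months from August 1992 through January 1995 contribute their day counts.
Then 8 days into February 1995.
Total: 30 + 31 + 30 + 31 + 30 + 31 + 31 + 28 + 31 + 30 + 31 + 30 + 31 + 31 + 30 + 31 + 30 + 31 + 31 + 28 + 31 + 30 + 31 + 30 + 31 + 31 + 30 + 31 + 30 + 31 + 31 + 8 = 952.

952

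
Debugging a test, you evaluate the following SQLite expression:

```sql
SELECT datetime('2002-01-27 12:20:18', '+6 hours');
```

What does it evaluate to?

+6 hours from 2002-01-27 12:20:18 is 2002-01-27 18:20:18.

2002-01-27 18:20:18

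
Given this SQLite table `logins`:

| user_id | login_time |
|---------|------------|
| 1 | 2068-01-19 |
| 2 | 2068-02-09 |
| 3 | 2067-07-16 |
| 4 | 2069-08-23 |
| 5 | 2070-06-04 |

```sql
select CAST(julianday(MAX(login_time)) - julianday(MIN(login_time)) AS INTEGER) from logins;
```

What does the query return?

1054

MIN = 2067-07-16, MAX = 2070-06-04.
15 days remain in July 2067 after the 16th (31 − 16).
Full months from August 2067 through May 2070 contribute their day counts.
Then 4 days into June 2070.
Total: 15 + 31 + 30 + 31 + 30 + 31 + 31 + 29 + 31 + 30 + 31 + 30 + 31 + 31 + 30 + 31 + 30 + 31 + 31 + 28 + 31 + 30 + 31 + 30 + 31 + 31 + 30 + 31 + 30 + 31 + 31 + 28 + 31 + 30 + 31 + 4 = 1054.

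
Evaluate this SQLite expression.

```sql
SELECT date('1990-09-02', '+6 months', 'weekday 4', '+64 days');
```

1991-05-10

Adding +6 months to 1990-09-02 gives 1991-03-02.
`weekday 4` advances to the next Thursday; 1991-03-02 is a Saturday, so it moves forward to 1991-03-07.
Applying '+64 days' to 1991-03-07: counting 64 days forward gives 1991-05-10.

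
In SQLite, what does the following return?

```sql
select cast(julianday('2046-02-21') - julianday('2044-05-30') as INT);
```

632

1 day remains in May 2044 after the 30th (31 − 30).
Full months from June 2044 through January 2046 contribute their day counts.
Then 21 days into February 2046.
Total: 1 + 30 + 31 + 31 + 30 + 31 + 30 + 31 + 31 + 28 + 31 + 30 + 31 + 30 + 31 + 31 + 30 + 31 + 30 + 31 + 31 + 21 = 632.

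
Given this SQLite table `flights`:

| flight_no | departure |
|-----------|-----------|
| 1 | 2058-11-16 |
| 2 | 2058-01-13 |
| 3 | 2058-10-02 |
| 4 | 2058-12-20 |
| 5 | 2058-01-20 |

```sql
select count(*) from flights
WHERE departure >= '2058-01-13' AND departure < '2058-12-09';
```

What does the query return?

Rows in [2058-01-13, 2058-12-09): 2058-11-16, 2058-01-13, 2058-10-02, 2058-01-20 → 4 rows.

4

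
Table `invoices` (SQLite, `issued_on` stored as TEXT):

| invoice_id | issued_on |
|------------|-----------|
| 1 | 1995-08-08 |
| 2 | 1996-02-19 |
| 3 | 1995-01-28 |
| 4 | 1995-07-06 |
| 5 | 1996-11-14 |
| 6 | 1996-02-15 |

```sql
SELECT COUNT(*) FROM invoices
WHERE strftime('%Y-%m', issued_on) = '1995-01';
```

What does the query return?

1

Rows with year-month 1995-01: 1995-01-28 → 1.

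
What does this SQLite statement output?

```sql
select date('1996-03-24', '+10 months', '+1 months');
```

Adding +10 months to 1996-03-24 gives 1997-01-24.
Adding +1 month to 1997-01-24 gives 1997-02-24.

1997-02-24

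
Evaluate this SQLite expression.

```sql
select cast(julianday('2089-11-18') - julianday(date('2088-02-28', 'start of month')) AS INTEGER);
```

`start of month` rewinds 2088-02-28 to 2088-02-01.
28 days remain in February 2088 after the 1st (29 − 1).
Full months from March 2088 through October 2089 contribute their day counts.
Then 18 days into November 2089.
Total: 28 + 31 + 30 + 31 + 30 + 31 + 31 + 30 + 31 + 30 + 31 + 31 + 28 + 31 + 30 + 31 + 30 + 31 + 31 + 30 + 31 + 18 = 656.

656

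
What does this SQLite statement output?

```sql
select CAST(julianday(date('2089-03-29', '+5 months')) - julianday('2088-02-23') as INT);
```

Adding +5 months to 2089-03-29 gives 2089-08-29.
6 days remain in February 2088 after the 23rd (29 − 23).
Full months from March 2088 through July 2089 contribute their day counts.
Then 29 days into August 2089.
Total: 6 + 31 + 30 + 31 + 30 + 31 + 31 + 30 + 31 + 30 + 31 + 31 + 28 + 31 + 30 + 31 + 30 + 31 + 29 = 553.

553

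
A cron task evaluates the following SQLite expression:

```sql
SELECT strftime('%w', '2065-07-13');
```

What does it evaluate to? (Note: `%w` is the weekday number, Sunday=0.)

1

2065-07-13 is a Monday; with Sunday=0 that is 1.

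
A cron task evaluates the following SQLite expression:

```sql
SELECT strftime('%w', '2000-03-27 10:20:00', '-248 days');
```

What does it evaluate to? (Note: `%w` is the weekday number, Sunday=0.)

5

First apply '-248 days': 2000-03-27 10:20:00 → 1999-07-23 10:20:00.
1999-07-23 is a Friday; with Sunday=0 that is 5.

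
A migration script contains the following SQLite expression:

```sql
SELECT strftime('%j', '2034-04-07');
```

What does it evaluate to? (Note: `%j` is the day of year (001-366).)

097

Day-of-year for 2034-04-07: days since 2034-01-01 inclusive = 97, zero-padded to 097.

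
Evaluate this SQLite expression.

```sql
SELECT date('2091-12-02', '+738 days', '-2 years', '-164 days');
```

2091-06-28

Applying '+738 days' to 2091-12-02: counting 738 days forward gives 2093-12-09.
Adding -2 years to 2093-12-09 gives 2091-12-09.
Applying '-164 days' to 2091-12-09: counting 164 days back gives 2091-06-28.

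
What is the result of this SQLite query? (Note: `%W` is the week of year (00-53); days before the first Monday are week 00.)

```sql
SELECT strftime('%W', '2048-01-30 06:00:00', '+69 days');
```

First apply '+69 days': 2048-01-30 06:00:00 → 2048-04-08 06:00:00.
2048-04-08 is a Wednesday. SQLite's %W counts Mondays since the year started; the result is 14.

14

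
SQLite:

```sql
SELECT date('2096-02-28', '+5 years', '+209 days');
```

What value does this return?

2101-09-25

Adding +5 years to 2096-02-28 gives 2101-02-28.
Applying '+209 days' to 2101-02-28: counting 209 days forward gives 2101-09-25.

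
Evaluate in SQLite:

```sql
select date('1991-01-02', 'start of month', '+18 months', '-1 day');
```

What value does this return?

`start of month` rewinds 1991-01-02 to 1991-01-01.
Adding +18 months to 1991-01-01 gives 1992-07-01.
Going back 1 day from 1992-07-01 reaches 1992-06-30 (last day of June, 30 days).

1992-06-30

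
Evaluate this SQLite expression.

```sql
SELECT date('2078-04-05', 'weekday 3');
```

`weekday 3` advances to the next Wednesday; 2078-04-05 is a Tuesday, so it moves forward to 2078-04-06.

2078-04-06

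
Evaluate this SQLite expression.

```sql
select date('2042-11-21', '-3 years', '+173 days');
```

Adding -3 years to 2042-11-21 gives 2039-11-21.
Applying '+173 days' to 2039-11-21: counting 173 days forward gives 2040-05-12.

2040-05-12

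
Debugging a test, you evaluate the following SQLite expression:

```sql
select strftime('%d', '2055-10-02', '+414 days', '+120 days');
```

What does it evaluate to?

19

First apply '+414 days', '+120 days': 2055-10-02 → 2057-03-19.
`%d` extracts the 2-digit day of month: 19.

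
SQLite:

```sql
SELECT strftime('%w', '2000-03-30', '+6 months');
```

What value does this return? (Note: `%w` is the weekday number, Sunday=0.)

6

First apply '+6 months': 2000-03-30 → 2000-09-30.
2000-09-30 is a Saturday; with Sunday=0 that is 6.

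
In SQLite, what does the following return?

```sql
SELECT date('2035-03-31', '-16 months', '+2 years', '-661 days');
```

Adding -16 months to 2035-03-31 targets 2033-11-31. November 2033 has only 30 days, so SQLite normalizes the 1-day overflow forward to 2033-12-01.
Adding +2 years to 2033-12-01 gives 2035-12-01.
Applying '-661 days' to 2035-12-01: counting 661 days back gives 2034-02-08.

2034-02-08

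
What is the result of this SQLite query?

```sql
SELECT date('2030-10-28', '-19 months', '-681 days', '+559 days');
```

Adding -19 months to 2030-10-28 gives 2029-03-28.
Applying '-681 days' to 2029-03-28: counting 681 days back gives 2027-05-17.
Applying '+559 days' to 2027-05-17: counting 559 days forward gives 2028-11-26.

2028-11-26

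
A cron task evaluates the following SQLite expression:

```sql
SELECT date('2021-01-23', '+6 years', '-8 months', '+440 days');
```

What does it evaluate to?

2027-08-06

Adding +6 years to 2021-01-23 gives 2027-01-23.
Adding -8 months to 2027-01-23 gives 2026-05-23.
Applying '+440 days' to 2026-05-23: counting 440 days forward gives 2027-08-06.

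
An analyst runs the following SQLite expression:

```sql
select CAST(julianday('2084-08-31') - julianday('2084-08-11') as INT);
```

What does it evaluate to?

20

Both dates are in August 2084: 31 − 11 = 20.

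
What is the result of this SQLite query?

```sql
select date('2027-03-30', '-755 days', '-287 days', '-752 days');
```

Applying '-755 days' to 2027-03-30: counting 755 days back gives 2025-03-05.
Applying '-287 days' to 2025-03-05: counting 287 days back gives 2024-05-22.
Applying '-752 days' to 2024-05-22: counting 752 days back gives 2022-05-01.

2022-05-01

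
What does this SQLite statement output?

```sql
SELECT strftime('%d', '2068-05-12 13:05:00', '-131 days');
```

First apply '-131 days': 2068-05-12 13:05:00 → 2068-01-02 13:05:00.
`%d` extracts the 2-digit day of month: 02.

02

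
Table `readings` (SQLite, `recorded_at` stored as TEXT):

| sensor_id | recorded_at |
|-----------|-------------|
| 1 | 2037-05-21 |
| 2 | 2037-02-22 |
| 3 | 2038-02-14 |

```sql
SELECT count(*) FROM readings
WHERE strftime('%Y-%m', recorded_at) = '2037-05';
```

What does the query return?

Rows with year-month 2037-05: 2037-05-21 → 1.

1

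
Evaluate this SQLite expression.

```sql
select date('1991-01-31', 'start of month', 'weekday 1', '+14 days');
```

1991-01-21

`start of month` rewinds 1991-01-31 to 1991-01-01.
`weekday 1` advances to the next Monday; 1991-01-01 is a Tuesday, so it moves forward to 1991-01-07.
Advancing 14 more days within January lands on 1991-01-21.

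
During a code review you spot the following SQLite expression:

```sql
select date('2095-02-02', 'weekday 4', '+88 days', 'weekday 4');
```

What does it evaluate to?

2095-05-05

`weekday 4` advances to the next Thursday; 2095-02-02 is a Wednesday, so it moves forward to 2095-02-03.
Applying '+88 days' to 2095-02-03: counting 88 days forward gives 2095-05-02.
`weekday 4` advances to the next Thursday; 2095-05-02 is a Monday, so it moves forward to 2095-05-05.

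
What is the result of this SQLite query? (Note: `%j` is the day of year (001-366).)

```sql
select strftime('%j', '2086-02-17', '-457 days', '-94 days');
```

228

First apply '-457 days', '-94 days': 2086-02-17 → 2084-08-15.
Day-of-year for 2084-08-15: days since 2084-01-01 inclusive = 228, zero-padded to 228.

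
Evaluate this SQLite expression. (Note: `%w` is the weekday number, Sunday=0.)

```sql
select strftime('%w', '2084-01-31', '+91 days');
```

First apply '+91 days': 2084-01-31 → 2084-05-01.
2084-05-01 is a Monday; with Sunday=0 that is 1.

1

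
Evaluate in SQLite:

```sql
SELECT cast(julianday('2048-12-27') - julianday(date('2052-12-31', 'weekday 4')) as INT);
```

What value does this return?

`weekday 4` advances to the next Thursday; 2052-12-31 is a Tuesday, so it moves forward to 2053-01-02.
4 days remain in December 2048 after the 27th (31 − 27).
Full months from January 2049 through December 2052 contribute their day counts.
Then 2 days into January 2053.
Total: 4 + 31 + 28 + 31 + 30 + 31 + 30 + 31 + 31 + 30 + 31 + 30 + 31 + 31 + 28 + 31 + 30 + 31 + 30 + 31 + 31 + 30 + 31 + 30 + 31 + 31 + 28 + 31 + 30 + 31 + 30 + 31 + 31 + 30 + 31 + 30 + 31 + 31 + 29 + 31 + 30 + 31 + 30 + 31 + 31 + 30 + 31 + 30 + 31 + 2 = 1467.
The subtraction is earlier − later, so the result is −1467 → -1467.

-1467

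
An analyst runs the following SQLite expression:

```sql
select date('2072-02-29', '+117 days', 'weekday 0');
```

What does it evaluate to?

Applying '+117 days' to 2072-02-29: counting 117 days forward gives 2072-06-25.
`weekday 0` advances to the next Sunday; 2072-06-25 is a Saturday, so it moves forward to 2072-06-26.

2072-06-26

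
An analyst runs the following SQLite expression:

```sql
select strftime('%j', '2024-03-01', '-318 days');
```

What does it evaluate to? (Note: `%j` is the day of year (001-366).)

108

First apply '-318 days': 2024-03-01 → 2023-04-18.
Day-of-year for 2023-04-18: days since 2023-01-01 inclusive = 108, zero-padded to 108.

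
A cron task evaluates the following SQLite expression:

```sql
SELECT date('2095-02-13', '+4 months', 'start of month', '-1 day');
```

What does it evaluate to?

2095-05-31

Adding +4 months to 2095-02-13 gives 2095-06-13.
`start of month` rewinds 2095-06-13 to 2095-06-01.
Going back 1 day from 2095-06-01 reaches 2095-05-31 (last day of May, 31 days).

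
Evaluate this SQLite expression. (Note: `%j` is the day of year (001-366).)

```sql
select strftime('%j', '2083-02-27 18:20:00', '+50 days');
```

108

First apply '+50 days': 2083-02-27 18:20:00 → 2083-04-18 18:20:00.
Day-of-year for 2083-04-18: days since 2083-01-01 inclusive = 108, zero-padded to 108.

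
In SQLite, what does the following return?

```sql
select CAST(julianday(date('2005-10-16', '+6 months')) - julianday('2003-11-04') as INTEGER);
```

894

Adding +6 months to 2005-10-16 gives 2006-04-16.
26 days remain in November 2003 after the 4th (30 − 4).
Full months from December 2003 through March 2006 contribute their day counts.
Then 16 days into April 2006.
Total: 26 + 31 + 31 + 29 + 31 + 30 + 31 + 30 + 31 + 31 + 30 + 31 + 30 + 31 + 31 + 28 + 31 + 30 + 31 + 30 + 31 + 31 + 30 + 31 + 30 + 31 + 31 + 28 + 31 + 16 = 894.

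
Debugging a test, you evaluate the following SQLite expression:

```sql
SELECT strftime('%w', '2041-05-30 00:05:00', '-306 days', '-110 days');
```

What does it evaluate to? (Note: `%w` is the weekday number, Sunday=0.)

1

First apply '-306 days', '-110 days': 2041-05-30 00:05:00 → 2040-04-09 00:05:00.
2040-04-09 is a Monday; with Sunday=0 that is 1.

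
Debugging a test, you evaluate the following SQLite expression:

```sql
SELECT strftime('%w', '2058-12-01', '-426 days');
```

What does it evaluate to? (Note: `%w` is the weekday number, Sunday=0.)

1

First apply '-426 days': 2058-12-01 → 2057-10-01.
2057-10-01 is a Monday; with Sunday=0 that is 1.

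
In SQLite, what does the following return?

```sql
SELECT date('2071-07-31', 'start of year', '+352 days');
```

`start of year` rewinds 2071-07-31 to 2071-01-01.
Applying '+352 days' to 2071-01-01: counting 352 days forward gives 2071-12-19.

2071-12-19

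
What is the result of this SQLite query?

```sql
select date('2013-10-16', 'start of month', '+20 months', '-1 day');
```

`start of month` rewinds 2013-10-16 to 2013-10-01.
Adding +20 months to 2013-10-01 gives 2015-06-01.
Going back 1 day from 2015-06-01 reaches 2015-05-31 (last day of May, 31 days).

2015-05-31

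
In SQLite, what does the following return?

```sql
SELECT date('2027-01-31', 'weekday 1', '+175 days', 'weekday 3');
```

`weekday 1` advances to the next Monday; 2027-01-31 is a Sunday, so it moves forward to 2027-02-01.
Applying '+175 days' to 2027-02-01: counting 175 days forward gives 2027-07-26.
`weekday 3` advances to the next Wednesday; 2027-07-26 is a Monday, so it moves forward to 2027-07-28.

2027-07-28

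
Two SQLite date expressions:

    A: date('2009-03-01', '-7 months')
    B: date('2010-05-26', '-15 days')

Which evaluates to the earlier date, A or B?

A = 2008-08-01.
B = 2010-05-11.
A is earlier.

A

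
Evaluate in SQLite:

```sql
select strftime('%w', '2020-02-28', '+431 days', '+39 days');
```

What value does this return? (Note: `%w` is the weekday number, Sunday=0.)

6

First apply '+431 days', '+39 days': 2020-02-28 → 2021-06-12.
2021-06-12 is a Saturday; with Sunday=0 that is 6.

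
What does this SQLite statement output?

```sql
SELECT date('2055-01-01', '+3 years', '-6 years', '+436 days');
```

2053-03-12

Adding +3 years to 2055-01-01 gives 2058-01-01.
Adding -6 years to 2058-01-01 gives 2052-01-01.
Applying '+436 days' to 2052-01-01: counting 436 days forward gives 2053-03-12.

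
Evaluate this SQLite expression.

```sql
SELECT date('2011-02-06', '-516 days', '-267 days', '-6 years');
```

Applying '-516 days' to 2011-02-06: counting 516 days back gives 2009-09-08.
Applying '-267 days' to 2009-09-08: counting 267 days back gives 2008-12-15.
Adding -6 years to 2008-12-15 gives 2002-12-15.

2002-12-15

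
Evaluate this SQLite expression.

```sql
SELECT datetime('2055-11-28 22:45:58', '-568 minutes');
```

568 minutes = 9h 28m; -568 minutes from 2055-11-28 22:45:58 is 2055-11-28 13:17:58.

2055-11-28 13:17:58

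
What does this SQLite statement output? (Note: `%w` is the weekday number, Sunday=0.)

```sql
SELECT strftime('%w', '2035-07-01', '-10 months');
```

5

First apply '-10 months': 2035-07-01 → 2034-09-01.
2034-09-01 is a Friday; with Sunday=0 that is 5.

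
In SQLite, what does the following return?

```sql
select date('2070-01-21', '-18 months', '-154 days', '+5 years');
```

Adding -18 months to 2070-01-21 gives 2068-07-21.
Applying '-154 days' to 2068-07-21: counting 154 days back gives 2068-02-18.
Adding +5 years to 2068-02-18 gives 2073-02-18.

2073-02-18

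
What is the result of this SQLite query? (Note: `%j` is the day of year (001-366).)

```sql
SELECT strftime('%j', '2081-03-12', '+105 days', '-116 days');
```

First apply '+105 days', '-116 days': 2081-03-12 → 2081-03-01.
Day-of-year for 2081-03-01: days since 2081-01-01 inclusive = 60, zero-padded to 060.

060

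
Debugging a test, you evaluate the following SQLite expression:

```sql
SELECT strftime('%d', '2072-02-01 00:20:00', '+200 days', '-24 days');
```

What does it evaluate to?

First apply '+200 days', '-24 days': 2072-02-01 00:20:00 → 2072-07-26 00:20:00.
`%d` extracts the 2-digit day of month: 26.

26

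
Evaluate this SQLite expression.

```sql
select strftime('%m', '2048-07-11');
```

`%m` extracts the 2-digit month (01-12): 07.

07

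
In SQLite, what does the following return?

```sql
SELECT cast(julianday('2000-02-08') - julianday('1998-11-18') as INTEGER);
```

12 days remain in November 1998 after the 18th (30 − 18).
Full months from December 1998 through January 2000 contribute their day counts.
Then 8 days into February 2000.
Total: 12 + 31 + 31 + 28 + 31 + 30 + 31 + 30 + 31 + 31 + 30 + 31 + 30 + 31 + 31 + 8 = 447.

447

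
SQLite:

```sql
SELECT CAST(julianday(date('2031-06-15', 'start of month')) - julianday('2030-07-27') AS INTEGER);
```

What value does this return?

`start of month` rewinds 2031-06-15 to 2031-06-01.
4 days remain in July 2030 after the 27th (31 − 27).
Full months from August 2030 through May 2031 contribute their day counts.
Then 1 day into June 2031.
Total: 4 + 31 + 30 + 31 + 30 + 31 + 31 + 28 + 31 + 30 + 31 + 1 = 309.

309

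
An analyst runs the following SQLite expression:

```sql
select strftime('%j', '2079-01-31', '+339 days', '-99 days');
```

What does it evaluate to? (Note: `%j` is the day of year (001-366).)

271

First apply '+339 days', '-99 days': 2079-01-31 → 2079-09-28.
Day-of-year for 2079-09-28: days since 2079-01-01 inclusive = 271, zero-padded to 271.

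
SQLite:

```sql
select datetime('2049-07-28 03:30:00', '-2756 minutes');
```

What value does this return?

2049-07-26 05:34:00

2756 minutes = 45h 56m; -2756 minutes from 2049-07-28 03:30:00 is 2049-07-26 05:34:00 (crosses midnight).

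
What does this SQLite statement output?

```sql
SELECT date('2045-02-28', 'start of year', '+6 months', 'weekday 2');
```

2045-07-04

`start of year` rewinds 2045-02-28 to 2045-01-01.
Adding +6 months to 2045-01-01 gives 2045-07-01.
`weekday 2` advances to the next Tuesday; 2045-07-01 is a Saturday, so it moves forward to 2045-07-04.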